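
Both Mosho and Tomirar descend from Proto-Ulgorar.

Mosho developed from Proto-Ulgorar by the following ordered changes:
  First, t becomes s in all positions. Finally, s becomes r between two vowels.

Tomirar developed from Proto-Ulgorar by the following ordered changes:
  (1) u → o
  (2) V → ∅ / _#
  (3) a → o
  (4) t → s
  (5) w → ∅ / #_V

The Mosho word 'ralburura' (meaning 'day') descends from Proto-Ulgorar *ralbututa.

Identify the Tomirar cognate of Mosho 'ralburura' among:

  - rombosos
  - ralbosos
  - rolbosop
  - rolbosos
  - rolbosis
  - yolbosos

rolbosos

Tomirar: *ralbututa > ralbotota > ralbotot > rolbotot > rolbosos  (by vowel merger, apocope, vowel merger, unconditioned shift)
Among the options, 'rolbosos' alone shows every Tomirar change applied in order.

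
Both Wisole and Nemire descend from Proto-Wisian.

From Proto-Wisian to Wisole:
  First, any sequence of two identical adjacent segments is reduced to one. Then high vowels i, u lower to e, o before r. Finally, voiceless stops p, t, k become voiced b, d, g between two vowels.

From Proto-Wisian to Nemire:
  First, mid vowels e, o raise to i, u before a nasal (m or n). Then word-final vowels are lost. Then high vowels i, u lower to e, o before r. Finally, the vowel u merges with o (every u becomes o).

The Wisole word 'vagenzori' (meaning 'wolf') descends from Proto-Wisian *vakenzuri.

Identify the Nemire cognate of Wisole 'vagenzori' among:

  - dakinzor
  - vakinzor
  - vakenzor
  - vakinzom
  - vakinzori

vakinzor

Nemire: start from *vakenzuri.
  rule 1 (pre-nasal raising): vakenzuri → vakinzuri
  rule 2 (apocope): vakinzuri → vakinzur
  rule 3 (pre-rhotic lowering): vakinzur → vakinzor
  rule 4: no change — vakinzor
  ⇒ Nemire vakinzor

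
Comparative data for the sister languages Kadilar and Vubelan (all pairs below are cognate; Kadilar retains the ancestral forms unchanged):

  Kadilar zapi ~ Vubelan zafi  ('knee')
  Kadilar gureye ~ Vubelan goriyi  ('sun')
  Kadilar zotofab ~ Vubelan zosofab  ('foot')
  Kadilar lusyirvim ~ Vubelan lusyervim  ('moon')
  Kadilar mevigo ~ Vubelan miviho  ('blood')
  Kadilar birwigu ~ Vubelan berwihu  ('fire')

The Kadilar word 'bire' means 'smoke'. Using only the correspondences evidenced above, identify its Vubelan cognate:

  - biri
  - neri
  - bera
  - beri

beri

lusyirvim ~ lusyervim, birwigu ~ berwihu — Kadilar i corresponds to Vubelan e after a consonant, before r.
gureye ~ goriyi — Kadilar e corresponds to Vubelan i word-finally.
Applying these to Kadilar 'bire':
  bire → bere   (i→e after a consonant, before r)
  bere → beri   (e→i word-finally)
So the Vubelan cognate is 'beri'.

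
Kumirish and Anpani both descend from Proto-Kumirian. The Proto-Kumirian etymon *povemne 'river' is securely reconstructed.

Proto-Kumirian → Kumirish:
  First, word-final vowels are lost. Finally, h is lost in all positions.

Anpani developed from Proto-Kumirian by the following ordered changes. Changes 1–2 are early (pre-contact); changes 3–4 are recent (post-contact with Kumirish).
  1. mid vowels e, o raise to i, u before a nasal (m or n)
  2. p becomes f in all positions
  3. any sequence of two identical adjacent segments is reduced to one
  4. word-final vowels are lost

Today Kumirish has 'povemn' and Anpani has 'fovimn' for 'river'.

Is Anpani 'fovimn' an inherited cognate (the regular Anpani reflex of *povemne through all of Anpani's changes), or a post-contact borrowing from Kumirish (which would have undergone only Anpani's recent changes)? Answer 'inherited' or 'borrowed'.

If inherited, *povemne would pass through all of Anpani's changes:
Anpani: *povemne
  povemne → povimne   [pre-nasal raising]
  povimne → fovimne   [unconditioned shift]
  fovimne (rule 3 does not apply)
  fovimne → fovimn   [apocope]
  giving Anpani fovimn.
If borrowed from Kumirish 'povemn' after the early changes, it would undergo only the recent ones:
  rule 3 (degemination): no change (povemn)
  rule 4 (apocope): no change (povemn)
  ⇒ as a loan: povemn
Anpani 'fovimn' matches the inherited outcome exactly, so it is an inherited cognate, not a loan.

inherited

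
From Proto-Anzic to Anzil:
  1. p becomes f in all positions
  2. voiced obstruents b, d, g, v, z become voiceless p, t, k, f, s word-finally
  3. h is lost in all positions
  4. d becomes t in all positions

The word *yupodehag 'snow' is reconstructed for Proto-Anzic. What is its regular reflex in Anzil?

yufoteak

Anzil: *yupodehag
  yupodehag → yufodehag   [unconditioned shift]
  yufodehag → yufodehak   [final devoicing]
  yufodehak → yufodeak   [h-loss]
  yufodeak → yufoteak   [unconditioned shift]
  giving Anzil yufoteak.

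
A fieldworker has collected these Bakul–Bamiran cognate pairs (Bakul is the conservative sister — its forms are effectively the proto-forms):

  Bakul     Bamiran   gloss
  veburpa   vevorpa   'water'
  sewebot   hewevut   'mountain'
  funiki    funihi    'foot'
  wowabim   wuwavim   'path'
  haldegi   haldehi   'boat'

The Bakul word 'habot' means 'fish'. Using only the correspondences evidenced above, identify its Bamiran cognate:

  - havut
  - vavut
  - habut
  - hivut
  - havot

sewebot ~ hewevut — Bakul b corresponds to Bamiran v between vowels (before a back vowel).
sewebot ~ hewevut, wowabim ~ wuwavim — Bakul o corresponds to Bamiran u after a consonant, before a consonant other than r, m, n, p, b, f, v.
Applying these to Bakul 'habot':
  habot → havot   (b→v between vowels (before a back vowel))
  havot → havut   (o→u after a consonant, before a consonant other than r, m, n, p, b, f, v)
So the Bamiran cognate is 'havut'.

havut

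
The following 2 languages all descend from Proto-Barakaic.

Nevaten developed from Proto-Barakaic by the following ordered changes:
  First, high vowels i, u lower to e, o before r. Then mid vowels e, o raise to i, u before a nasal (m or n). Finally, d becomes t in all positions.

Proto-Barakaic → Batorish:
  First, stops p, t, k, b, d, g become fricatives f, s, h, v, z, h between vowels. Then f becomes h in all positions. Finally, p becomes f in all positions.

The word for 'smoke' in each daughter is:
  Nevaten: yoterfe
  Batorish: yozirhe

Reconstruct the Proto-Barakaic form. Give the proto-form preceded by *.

Position 3: Nevaten has t, Batorish has z. Taking the neighbouring segments as reconstructed: Nevaten t could go back to *t or *d; Batorish z could go back to *d or *z — the one source consistent with every daughter is *d.
Position 4: Nevaten has e, Batorish has i. Batorish preserves i here (none of its changes turn any other segment into i), so the proto-segment is *i.
Verify the candidate proto-form against each daughter:
Nevaten: *yodirfe
  yodirfe → yoderfe   [pre-rhotic lowering]
  yoderfe (rule 2 does not apply)
  yoderfe → yoterfe   [unconditioned shift]
  giving Nevaten yoterfe.
Batorish: *yodirfe
  yodirfe → yozirfe   [intervocalic lenition]
  yozirfe → yozirhe   [unconditioned shift]
  yozirhe (rule 3 does not apply)
  giving Batorish yozirhe.
Only *yodirfe yields all of Nevaten yoterfe, Batorish yozirhe.

*yodirfe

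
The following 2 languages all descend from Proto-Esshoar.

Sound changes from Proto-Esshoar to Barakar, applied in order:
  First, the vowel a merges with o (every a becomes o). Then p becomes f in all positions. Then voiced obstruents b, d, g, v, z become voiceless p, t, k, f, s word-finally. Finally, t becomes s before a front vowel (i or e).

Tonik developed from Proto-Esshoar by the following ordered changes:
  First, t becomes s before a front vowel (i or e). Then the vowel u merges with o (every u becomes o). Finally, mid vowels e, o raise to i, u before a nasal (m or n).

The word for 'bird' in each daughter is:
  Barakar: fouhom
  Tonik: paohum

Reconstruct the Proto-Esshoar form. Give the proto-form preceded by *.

Position 5: Barakar has o, Tonik has u. Taking the neighbouring segments as reconstructed: Barakar o could go back to *a or *o; Tonik u could go back to *o or *u — the one source consistent with every daughter is *o.
Position 1: Barakar has f, Tonik has p. Tonik preserves p here (none of its changes turn any other segment into p), so the proto-segment is *p.
Continuing position by position gives *pauhom; check it forward:
Barakar: start from *pauhom.
  rule 1 (vowel merger): pauhom → pouhom
  rule 2 (unconditioned shift): pouhom → fouhom
  rule 3: no change — fouhom
  rule 4: no change — fouhom
  ⇒ Barakar fouhom
Tonik: start from *pauhom.
  rule 1: no change — pauhom
  rule 2 (vowel merger): pauhom → paohom
  rule 3 (pre-nasal raising): paohom → paohum
  ⇒ Tonik paohum
No other proto-form is consistent with every reflex, so the reconstruction is *pauhom.

*pauhom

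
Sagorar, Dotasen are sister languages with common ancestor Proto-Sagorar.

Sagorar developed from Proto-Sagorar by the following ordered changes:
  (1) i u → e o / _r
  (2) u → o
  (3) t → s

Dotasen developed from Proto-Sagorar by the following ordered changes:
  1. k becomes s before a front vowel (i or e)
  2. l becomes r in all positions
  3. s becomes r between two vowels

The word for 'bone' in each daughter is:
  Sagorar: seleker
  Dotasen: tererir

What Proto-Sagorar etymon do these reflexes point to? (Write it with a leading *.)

*telekir

Position 5: Sagorar has k, Dotasen has r. Sagorar preserves k here (none of its changes turn any other segment into k), so the proto-segment is *k.
Position 6: Sagorar has e, Dotasen has i. Dotasen preserves i here (none of its changes turn any other segment into i), so the proto-segment is *i.
Position 3: Sagorar has l, Dotasen has r. Sagorar preserves l here (none of its changes turn any other segment into l), so the proto-segment is *l.
This points to *telekir. Verify forward in each daughter:
Sagorar: *telekir
  telekir → teleker   [pre-rhotic lowering]
  teleker (rule 2 does not apply)
  teleker → seleker   [unconditioned shift]
  giving Sagorar seleker.
Dotasen: start from *telekir.
  rule 1 (palatalisation): telekir → telesir
  rule 2 (unconditioned shift): telesir → teresir
  rule 3 (rhotacism): teresir → tererir
  ⇒ Dotasen tererir
*telekir is the unique common source.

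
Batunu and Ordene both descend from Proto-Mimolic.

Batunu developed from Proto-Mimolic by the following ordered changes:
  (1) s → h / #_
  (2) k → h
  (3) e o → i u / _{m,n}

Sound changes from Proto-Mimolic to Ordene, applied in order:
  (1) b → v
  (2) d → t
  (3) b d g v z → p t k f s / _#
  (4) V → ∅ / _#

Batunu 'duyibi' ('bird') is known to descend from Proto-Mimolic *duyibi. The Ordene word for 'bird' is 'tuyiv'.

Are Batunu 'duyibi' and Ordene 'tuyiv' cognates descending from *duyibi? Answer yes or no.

yes

Derive the expected Ordene reflex of *duyibi:
Ordene: *duyibi > duyivi > tuyivi > tuyiv  (by unconditioned shift, unconditioned shift, apocope)
Ordene 'tuyiv' matches the regular reflex exactly, so the pair is cognate.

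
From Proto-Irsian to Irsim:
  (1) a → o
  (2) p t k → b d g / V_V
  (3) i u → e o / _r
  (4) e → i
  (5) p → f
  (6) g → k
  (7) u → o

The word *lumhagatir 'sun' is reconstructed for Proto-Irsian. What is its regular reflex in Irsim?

Irsim: *lumhagatir > lumhogotir > lumhogodir > lumhogoder > lumhogodir > lumhokodir > lomhokodir  (by vowel merger, intervocalic voicing, pre-rhotic lowering, vowel merger, unconditioned shift, vowel merger)

lomhokodir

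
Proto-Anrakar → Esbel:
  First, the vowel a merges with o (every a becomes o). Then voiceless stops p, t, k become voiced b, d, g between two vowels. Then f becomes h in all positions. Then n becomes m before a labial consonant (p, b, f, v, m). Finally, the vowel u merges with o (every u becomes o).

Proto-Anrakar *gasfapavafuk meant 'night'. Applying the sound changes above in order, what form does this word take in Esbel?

goshobovohok

Esbel: start from *gasfapavafuk.
  rule 1 (vowel merger): gasfapavafuk → gosfopovofuk
  rule 2 (intervocalic voicing): gosfopovofuk → gosfobovofuk
  rule 3 (unconditioned shift): gosfobovofuk → goshobovohuk
  rule 4: no change — goshobovohuk
  rule 5 (vowel merger): goshobovohuk → goshobovohok
  ⇒ Esbel goshobovohok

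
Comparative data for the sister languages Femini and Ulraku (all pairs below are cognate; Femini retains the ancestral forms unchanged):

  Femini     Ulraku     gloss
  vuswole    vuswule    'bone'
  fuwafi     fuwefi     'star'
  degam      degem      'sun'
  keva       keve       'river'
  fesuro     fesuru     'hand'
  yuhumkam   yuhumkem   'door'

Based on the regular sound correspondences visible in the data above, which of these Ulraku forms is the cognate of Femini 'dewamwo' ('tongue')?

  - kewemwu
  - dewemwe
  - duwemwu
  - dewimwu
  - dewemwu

degam ~ degem, yuhumkam ~ yuhumkem — Femini a corresponds to Ulraku e after a consonant, before a nasal.
fesuro ~ fesuru — Femini o corresponds to Ulraku u word-finally.
Applying these to Femini 'dewamwo':
  dewamwo → dewemwo   (a→e after a consonant, before a nasal)
  dewemwo → dewemwu   (o→u word-finally)
So the Ulraku cognate is 'dewemwu'.

dewemwu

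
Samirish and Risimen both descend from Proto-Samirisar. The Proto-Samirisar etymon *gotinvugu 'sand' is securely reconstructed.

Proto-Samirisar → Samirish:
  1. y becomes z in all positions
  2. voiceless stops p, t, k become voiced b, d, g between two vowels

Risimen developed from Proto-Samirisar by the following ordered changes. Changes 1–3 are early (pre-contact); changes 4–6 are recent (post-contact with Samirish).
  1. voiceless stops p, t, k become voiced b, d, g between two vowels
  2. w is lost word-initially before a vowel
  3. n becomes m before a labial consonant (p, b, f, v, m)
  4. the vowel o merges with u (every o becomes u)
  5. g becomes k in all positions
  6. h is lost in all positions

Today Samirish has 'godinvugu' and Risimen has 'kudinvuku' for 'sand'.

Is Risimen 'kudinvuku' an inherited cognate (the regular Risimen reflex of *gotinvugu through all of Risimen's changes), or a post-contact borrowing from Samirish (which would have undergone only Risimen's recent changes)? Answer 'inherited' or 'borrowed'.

borrowed

If inherited, *gotinvugu would pass through all of Risimen's changes:
Risimen: *gotinvugu
  gotinvugu → godinvugu   [intervocalic voicing]
  godinvugu (rule 2 does not apply)
  godinvugu → godimvugu   [nasal place assimilation]
  godimvugu → gudimvugu   [vowel merger]
  gudimvugu → kudimvuku   [unconditioned shift]
  kudimvuku (rule 6 does not apply)
  giving Risimen kudimvuku.
If borrowed from Samirish 'godinvugu' after the early changes, it would undergo only the recent ones:
  rule 4 (vowel merger): godinvugu → gudinvugu
  rule 5 (unconditioned shift): gudinvugu → kudinvuku
  rule 6 (h-loss): no change (kudinvuku)
  ⇒ as a loan: kudinvuku
Risimen 'kudinvuku' matches the loan outcome 'kudinvuku', not the inherited 'kudimvuku' — it skipped the early Risimen changes, so it was borrowed from Samirish.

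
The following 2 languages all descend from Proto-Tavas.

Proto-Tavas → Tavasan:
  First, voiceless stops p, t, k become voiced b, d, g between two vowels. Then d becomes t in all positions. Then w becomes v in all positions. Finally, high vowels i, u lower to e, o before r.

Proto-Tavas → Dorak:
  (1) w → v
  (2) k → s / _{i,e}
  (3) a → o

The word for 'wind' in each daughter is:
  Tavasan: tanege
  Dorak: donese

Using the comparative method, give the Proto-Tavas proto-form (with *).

Position 2: Tavasan has a, Dorak has o. Tavasan preserves a here (none of its changes turn any other segment into a), so the proto-segment is *a.
Position 5: Tavasan has g, Dorak has s. Taking the neighbouring segments as reconstructed: Tavasan g could go back to *k or *g; Dorak s could go back to *k or *s — the one source consistent with every daughter is *k.
Continuing position by position gives *daneke; check it forward:
Tavasan: *daneke
  daneke → danege   [intervocalic voicing]
  danege → tanege   [unconditioned shift]
  tanege (rule 3 does not apply)
  tanege (rule 4 does not apply)
  giving Tavasan tanege.
Dorak: *daneke > danese > donese  (by palatalisation, vowel merger)
No other proto-form is consistent with every reflex, so the reconstruction is *daneke.

*daneke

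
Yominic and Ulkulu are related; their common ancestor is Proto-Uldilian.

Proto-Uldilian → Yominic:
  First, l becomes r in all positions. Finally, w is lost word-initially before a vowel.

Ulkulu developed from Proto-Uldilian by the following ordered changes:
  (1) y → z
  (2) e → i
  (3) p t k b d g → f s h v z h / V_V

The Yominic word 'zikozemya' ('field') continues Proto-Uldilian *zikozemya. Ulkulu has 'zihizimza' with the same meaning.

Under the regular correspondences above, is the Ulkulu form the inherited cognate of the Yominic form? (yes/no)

no

Derive the expected Ulkulu reflex of *zikozemya:
Ulkulu: *zikozemya > zikozemza > zikozimza > zihozimza  (by unconditioned shift, vowel merger, intervocalic lenition)
The regular Ulkulu reflex would be 'zihozimza', but the attested form is 'zihizimza'. The correspondence is irregular, so they are not cognates (the Ulkulu form has a different source).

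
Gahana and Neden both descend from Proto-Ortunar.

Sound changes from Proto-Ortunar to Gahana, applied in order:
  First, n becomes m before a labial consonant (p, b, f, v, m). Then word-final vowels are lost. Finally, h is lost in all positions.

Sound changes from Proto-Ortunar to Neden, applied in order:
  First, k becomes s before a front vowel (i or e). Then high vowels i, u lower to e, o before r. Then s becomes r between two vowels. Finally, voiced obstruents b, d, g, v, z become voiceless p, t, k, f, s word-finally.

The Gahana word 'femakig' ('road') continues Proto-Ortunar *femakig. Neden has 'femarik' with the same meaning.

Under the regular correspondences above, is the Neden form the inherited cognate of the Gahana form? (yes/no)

Derive the expected Neden reflex of *femakig:
Neden: start from *femakig.
  rule 1 (palatalisation): femakig → femasig
  rule 2: no change — femasig
  rule 3 (rhotacism): femasig → femarig
  rule 4 (final devoicing): femarig → femarik
  ⇒ Neden femarik
Neden 'femarik' matches the regular reflex exactly, so the pair is cognate.

yes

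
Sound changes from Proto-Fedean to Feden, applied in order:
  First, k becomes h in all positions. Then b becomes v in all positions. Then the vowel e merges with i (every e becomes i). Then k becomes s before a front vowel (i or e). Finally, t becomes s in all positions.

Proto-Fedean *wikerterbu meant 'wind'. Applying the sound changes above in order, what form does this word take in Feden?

Feden: start from *wikerterbu.
  rule 1 (unconditioned shift): wikerterbu → wiherterbu
  rule 2 (unconditioned shift): wiherterbu → wihertervu
  rule 3 (vowel merger): wihertervu → wihirtirvu
  rule 4: no change — wihirtirvu
  rule 5 (unconditioned shift): wihirtirvu → wihirsirvu
  ⇒ Feden wihirsirvu

wihirsirvu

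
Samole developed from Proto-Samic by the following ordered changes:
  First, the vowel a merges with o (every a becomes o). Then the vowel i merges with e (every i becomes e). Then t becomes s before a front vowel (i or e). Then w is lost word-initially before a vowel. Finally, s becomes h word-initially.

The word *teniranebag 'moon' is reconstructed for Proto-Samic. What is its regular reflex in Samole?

heneronebog

Samole: *teniranebag > tenironebog > teneronebog > seneronebog > heneronebog  (by vowel merger, vowel merger, palatalisation, debuccalisation)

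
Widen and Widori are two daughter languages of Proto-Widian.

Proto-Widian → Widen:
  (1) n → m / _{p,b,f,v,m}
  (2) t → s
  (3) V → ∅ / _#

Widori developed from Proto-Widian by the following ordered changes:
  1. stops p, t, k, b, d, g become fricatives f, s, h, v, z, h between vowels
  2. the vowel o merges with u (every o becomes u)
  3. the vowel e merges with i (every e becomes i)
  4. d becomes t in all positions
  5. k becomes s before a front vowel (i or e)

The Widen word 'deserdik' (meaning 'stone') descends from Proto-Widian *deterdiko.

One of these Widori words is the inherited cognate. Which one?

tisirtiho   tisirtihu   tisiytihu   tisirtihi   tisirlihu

tisirtihu

Widori: start from *deterdiko.
  rule 1 (intervocalic lenition): deterdiko → deserdiho
  rule 2 (vowel merger): deserdiho → deserdihu
  rule 3 (vowel merger): deserdihu → disirdihu
  rule 4 (unconditioned shift): disirdihu → tisirtihu
  rule 5: no change — tisirtihu
  ⇒ Widori tisirtihu
Only 'tisirtihu' matches the regular Widori development of *deterdiko.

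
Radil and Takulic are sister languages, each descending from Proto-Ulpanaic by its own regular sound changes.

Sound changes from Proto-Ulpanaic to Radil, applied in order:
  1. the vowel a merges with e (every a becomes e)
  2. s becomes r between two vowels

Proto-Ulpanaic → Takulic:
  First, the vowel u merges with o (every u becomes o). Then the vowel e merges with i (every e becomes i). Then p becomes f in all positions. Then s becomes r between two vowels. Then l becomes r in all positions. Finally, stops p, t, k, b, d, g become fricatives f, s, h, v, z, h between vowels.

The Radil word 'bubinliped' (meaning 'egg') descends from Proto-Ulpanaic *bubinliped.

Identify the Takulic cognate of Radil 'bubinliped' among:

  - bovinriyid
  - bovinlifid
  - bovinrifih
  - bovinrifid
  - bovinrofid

bovinrifid

Takulic: *bubinliped > bobinliped > bobinlipid > bobinlifid > bobinrifid > bovinrifid  (by vowel merger, vowel merger, unconditioned shift, unconditioned shift, intervocalic lenition)
Only 'bovinrifid' matches the regular Takulic development of *bubinliped.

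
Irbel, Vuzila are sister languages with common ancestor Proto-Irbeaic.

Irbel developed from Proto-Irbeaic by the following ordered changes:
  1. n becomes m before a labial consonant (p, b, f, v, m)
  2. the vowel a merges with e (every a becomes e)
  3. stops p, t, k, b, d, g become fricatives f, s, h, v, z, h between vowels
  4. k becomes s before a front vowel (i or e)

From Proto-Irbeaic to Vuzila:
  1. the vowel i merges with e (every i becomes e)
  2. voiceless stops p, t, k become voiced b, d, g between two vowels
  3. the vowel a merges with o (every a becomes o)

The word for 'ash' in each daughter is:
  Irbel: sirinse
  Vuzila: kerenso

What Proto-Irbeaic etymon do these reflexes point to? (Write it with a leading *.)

*kirinsa

Position 7: Irbel has e, Vuzila has o. Taking the neighbouring segments as reconstructed: Irbel e could go back to *a or *e; Vuzila o could go back to *a or *o — the one source consistent with every daughter is *a.
Position 1: Irbel has s, Vuzila has k. Vuzila preserves k here (none of its changes turn any other segment into k), so the proto-segment is *k.
Position 4: Irbel has i, Vuzila has e. Irbel preserves i here (none of its changes turn any other segment into i), so the proto-segment is *i.
Verify the candidate proto-form against each daughter:
Irbel: *kirinsa
  kirinsa (rule 1 does not apply)
  kirinsa → kirinse   [vowel merger]
  kirinse (rule 3 does not apply)
  kirinse → sirinse   [palatalisation]
  giving Irbel sirinse.
Vuzila: *kirinsa
  kirinsa → kerensa   [vowel merger]
  kerensa (rule 2 does not apply)
  kerensa → kerenso   [vowel merger]
  giving Vuzila kerenso.
No other proto-form is consistent with every reflex, so the reconstruction is *kirinsa.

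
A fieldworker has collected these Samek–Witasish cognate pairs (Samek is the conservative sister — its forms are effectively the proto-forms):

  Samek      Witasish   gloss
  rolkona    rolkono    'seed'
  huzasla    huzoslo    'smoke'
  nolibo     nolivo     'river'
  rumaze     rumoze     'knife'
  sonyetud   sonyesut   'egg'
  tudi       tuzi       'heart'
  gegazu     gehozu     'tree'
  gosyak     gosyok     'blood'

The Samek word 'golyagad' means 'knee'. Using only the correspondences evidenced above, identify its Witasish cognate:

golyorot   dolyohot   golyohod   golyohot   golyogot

huzasla ~ huzoslo, rumaze ~ rumoze — Samek a corresponds to Witasish o after a consonant, before a consonant other than r, m, n, p, b, f, v.
gegazu ~ gehozu — Samek g corresponds to Witasish h between vowels (before a back vowel).
sonyetud ~ sonyesut — Samek d corresponds to Witasish t word-finally.
Applying these to Samek 'golyagad':
  golyagad → golyogad   (a→o after a consonant, before a consonant other than r, m, n, p, b, f, v)
  golyogad → golyohad   (g→h between vowels (before a back vowel))
  golyohad → golyohod   (a→o after a consonant, before a consonant other than r, m, n, p, b, f, v)
  golyohod → golyohot   (d→t word-finally)
So the Witasish cognate is 'golyohot'.

golyohot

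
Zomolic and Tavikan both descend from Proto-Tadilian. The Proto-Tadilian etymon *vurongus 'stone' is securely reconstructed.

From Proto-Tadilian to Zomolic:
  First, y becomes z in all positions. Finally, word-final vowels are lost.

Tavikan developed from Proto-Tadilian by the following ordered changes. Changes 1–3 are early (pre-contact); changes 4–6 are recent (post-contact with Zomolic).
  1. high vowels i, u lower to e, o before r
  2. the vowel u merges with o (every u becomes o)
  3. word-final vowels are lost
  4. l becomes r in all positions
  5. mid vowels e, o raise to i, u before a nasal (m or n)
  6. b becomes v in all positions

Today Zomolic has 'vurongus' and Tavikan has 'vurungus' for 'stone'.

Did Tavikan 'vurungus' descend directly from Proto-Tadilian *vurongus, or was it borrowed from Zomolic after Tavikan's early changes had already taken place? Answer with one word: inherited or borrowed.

If inherited, *vurongus would pass through all of Tavikan's changes:
Tavikan: *vurongus
  vurongus → vorongus   [pre-rhotic lowering]
  vorongus → vorongos   [vowel merger]
  vorongos (rule 3 does not apply)
  vorongos (rule 4 does not apply)
  vorongos → vorungos   [pre-nasal raising]
  vorungos (rule 6 does not apply)
  giving Tavikan vorungos.
If borrowed from Zomolic 'vurongus' after the early changes, it would undergo only the recent ones:
  rule 4 (unconditioned shift): no change (vurongus)
  rule 5 (pre-nasal raising): vurongus → vurungus
  rule 6 (unconditioned shift): no change (vurungus)
  ⇒ as a loan: vurungus
Tavikan 'vurungus' matches the loan outcome 'vurungus', not the inherited 'vorungos' — it skipped the early Tavikan changes, so it was borrowed from Zomolic.

borrowed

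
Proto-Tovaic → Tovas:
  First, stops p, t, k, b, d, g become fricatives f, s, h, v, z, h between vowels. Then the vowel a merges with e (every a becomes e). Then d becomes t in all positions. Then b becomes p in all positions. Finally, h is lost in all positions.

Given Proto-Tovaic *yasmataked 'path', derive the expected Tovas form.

yesmeseet

Tovas: *yasmataked > yasmasahed > yesmesehed > yesmesehet > yesmeseet  (by intervocalic lenition, vowel merger, unconditioned shift, h-loss)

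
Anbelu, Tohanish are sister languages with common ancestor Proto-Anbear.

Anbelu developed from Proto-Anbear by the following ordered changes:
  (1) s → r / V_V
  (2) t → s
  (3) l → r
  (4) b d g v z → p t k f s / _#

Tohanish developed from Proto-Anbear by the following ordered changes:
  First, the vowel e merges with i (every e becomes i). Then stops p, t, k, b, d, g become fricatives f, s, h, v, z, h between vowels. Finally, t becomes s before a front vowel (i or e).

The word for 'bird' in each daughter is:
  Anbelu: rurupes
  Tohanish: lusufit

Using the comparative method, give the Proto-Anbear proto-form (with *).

Position 3: Anbelu has r, Tohanish has s. Taking the neighbouring segments as reconstructed: Anbelu r could go back to *s or *l or *r; Tohanish s could go back to *t or *s — the one source consistent with every daughter is *s.
Position 7: Anbelu has s, Tohanish has t. Tohanish preserves t here (none of its changes turn any other segment into t), so the proto-segment is *t.
Position 6: Anbelu has e, Tohanish has i. Anbelu preserves e here (none of its changes turn any other segment into e), so the proto-segment is *e.
Continuing position by position gives *lusupet; check it forward:
Anbelu: start from *lusupet.
  rule 1 (rhotacism): lusupet → lurupet
  rule 2 (unconditioned shift): lurupet → lurupes
  rule 3 (unconditioned shift): lurupes → rurupes
  rule 4: no change — rurupes
  ⇒ Anbelu rurupes
Tohanish: *lusupet > lusupit > lusufit  (by vowel merger, intervocalic lenition)
No other proto-form is consistent with every reflex, so the reconstruction is *lusupet.

*lusupet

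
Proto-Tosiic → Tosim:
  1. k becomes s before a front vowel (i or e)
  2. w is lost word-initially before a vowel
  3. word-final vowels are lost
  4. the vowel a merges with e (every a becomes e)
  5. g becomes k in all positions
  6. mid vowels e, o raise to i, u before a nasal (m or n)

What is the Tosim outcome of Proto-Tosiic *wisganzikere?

iskinziser

Tosim: *wisganzikere > wisganzisere > isganzisere > isganziser > isgenziser > iskenziser > iskinziser  (by palatalisation, glide loss, apocope, vowel merger, unconditioned shift, pre-nasal raising)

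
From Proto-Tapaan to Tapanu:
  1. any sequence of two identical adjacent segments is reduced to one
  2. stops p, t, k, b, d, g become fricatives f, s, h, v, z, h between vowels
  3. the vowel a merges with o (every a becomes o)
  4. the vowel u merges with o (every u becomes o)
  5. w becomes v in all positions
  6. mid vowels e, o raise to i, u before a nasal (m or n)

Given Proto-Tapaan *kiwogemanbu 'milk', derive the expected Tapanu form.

Tapanu: *kiwogemanbu > kiwohemanbu > kiwohemonbu > kiwohemonbo > kivohemonbo > kivohimunbo  (by intervocalic lenition, vowel merger, vowel merger, unconditioned shift, pre-nasal raising)

kivohimunbo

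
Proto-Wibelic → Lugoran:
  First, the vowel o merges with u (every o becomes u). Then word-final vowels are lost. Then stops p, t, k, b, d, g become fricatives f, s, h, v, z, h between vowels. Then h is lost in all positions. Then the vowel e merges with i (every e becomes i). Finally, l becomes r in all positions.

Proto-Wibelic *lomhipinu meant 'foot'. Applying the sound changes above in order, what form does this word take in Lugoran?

rumifin

Lugoran: *lomhipinu > lumhipinu > lumhipin > lumhifin > lumifin > rumifin  (by vowel merger, apocope, intervocalic lenition, h-loss, unconditioned shift)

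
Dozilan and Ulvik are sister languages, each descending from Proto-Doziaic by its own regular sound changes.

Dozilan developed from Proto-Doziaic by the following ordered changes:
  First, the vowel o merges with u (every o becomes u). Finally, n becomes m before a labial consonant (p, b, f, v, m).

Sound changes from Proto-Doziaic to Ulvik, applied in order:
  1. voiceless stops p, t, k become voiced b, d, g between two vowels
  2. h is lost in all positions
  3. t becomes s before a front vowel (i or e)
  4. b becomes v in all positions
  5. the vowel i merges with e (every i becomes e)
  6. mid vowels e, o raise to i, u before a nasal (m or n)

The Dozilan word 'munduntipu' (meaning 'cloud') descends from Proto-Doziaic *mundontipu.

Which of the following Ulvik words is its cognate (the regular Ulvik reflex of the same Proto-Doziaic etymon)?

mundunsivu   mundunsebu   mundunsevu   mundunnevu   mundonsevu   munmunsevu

Ulvik: start from *mundontipu.
  rule 1 (intervocalic voicing): mundontipu → mundontibu
  rule 2: no change — mundontibu
  rule 3 (palatalisation): mundontibu → mundonsibu
  rule 4 (unconditioned shift): mundonsibu → mundonsivu
  rule 5 (vowel merger): mundonsivu → mundonsevu
  rule 6 (pre-nasal raising): mundonsevu → mundunsevu
  ⇒ Ulvik mundunsevu
Among the options, 'mundunsevu' alone shows every Ulvik change applied in order.

mundunsevu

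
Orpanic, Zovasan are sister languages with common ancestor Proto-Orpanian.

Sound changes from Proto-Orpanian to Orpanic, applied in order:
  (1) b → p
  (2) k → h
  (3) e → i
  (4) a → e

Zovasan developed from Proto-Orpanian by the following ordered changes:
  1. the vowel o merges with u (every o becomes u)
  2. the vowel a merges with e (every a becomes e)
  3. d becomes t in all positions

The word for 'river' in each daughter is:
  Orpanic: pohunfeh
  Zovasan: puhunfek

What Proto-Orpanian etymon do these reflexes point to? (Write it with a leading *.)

Position 2: Orpanic has o, Zovasan has u. Orpanic preserves o here (none of its changes turn any other segment into o), so the proto-segment is *o.
Position 7: Orpanic has e, Zovasan has e. In Orpanic, e can only continue *a, so the proto-segment is *a.
Position 8: Orpanic has h, Zovasan has k. Zovasan preserves k here (none of its changes turn any other segment into k), so the proto-segment is *k.
This points to *pohunfak. Verify forward in each daughter:
Orpanic: *pohunfak
  pohunfak (rule 1 does not apply)
  pohunfak → pohunfah   [unconditioned shift]
  pohunfah (rule 3 does not apply)
  pohunfah → pohunfeh   [vowel merger]
  giving Orpanic pohunfeh.
Zovasan: start from *pohunfak.
  rule 1 (vowel merger): pohunfak → puhunfak
  rule 2 (vowel merger): puhunfak → puhunfek
  rule 3: no change — puhunfek
  ⇒ Zovasan puhunfek
*pohunfak is the unique common source.

*pohunfak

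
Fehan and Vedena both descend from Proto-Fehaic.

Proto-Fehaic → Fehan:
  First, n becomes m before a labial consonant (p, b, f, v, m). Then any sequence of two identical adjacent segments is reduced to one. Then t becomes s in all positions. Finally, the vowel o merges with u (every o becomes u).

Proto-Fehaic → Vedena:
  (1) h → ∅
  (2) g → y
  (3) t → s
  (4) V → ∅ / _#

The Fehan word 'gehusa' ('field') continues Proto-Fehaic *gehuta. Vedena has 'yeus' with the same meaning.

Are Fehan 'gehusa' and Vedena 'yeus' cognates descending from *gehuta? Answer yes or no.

Derive the expected Vedena reflex of *gehuta:
Vedena: *gehuta > geuta > yeuta > yeusa > yeus  (by h-loss, unconditioned shift, unconditioned shift, apocope)
Vedena 'yeus' matches the regular reflex exactly, so the pair is cognate.

yes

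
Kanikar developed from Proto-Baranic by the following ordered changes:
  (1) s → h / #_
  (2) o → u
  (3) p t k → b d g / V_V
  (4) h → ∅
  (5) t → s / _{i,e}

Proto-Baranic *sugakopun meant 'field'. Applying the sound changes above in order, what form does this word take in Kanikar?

ugagubun

Kanikar: *sugakopun > hugakopun > hugakupun > hugagubun > ugagubun  (by debuccalisation, vowel merger, intervocalic voicing, h-loss)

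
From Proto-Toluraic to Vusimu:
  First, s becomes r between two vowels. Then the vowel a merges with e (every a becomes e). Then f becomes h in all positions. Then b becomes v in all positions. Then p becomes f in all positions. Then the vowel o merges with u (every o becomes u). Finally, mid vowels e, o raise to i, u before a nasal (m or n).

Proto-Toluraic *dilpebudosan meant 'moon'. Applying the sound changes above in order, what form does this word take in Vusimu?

dilfevudurin

Vusimu: start from *dilpebudosan.
  rule 1 (rhotacism): dilpebudosan → dilpebudoran
  rule 2 (vowel merger): dilpebudoran → dilpebudoren
  rule 3: no change — dilpebudoren
  rule 4 (unconditioned shift): dilpebudoren → dilpevudoren
  rule 5 (unconditioned shift): dilpevudoren → dilfevudoren
  rule 6 (vowel merger): dilfevudoren → dilfevuduren
  rule 7 (pre-nasal raising): dilfevuduren → dilfevudurin
  ⇒ Vusimu dilfevudurin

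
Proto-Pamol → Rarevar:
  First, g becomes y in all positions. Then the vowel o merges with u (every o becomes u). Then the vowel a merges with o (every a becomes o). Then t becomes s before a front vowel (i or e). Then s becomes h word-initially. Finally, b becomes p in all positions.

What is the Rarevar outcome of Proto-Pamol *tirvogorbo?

hirvuyurpu

Rarevar: *tirvogorbo
  tirvogorbo → tirvoyorbo   [unconditioned shift]
  tirvoyorbo → tirvuyurbu   [vowel merger]
  tirvuyurbu (rule 3 does not apply)
  tirvuyurbu → sirvuyurbu   [palatalisation]
  sirvuyurbu → hirvuyurbu   [debuccalisation]
  hirvuyurbu → hirvuyurpu   [unconditioned shift]
  giving Rarevar hirvuyurpu.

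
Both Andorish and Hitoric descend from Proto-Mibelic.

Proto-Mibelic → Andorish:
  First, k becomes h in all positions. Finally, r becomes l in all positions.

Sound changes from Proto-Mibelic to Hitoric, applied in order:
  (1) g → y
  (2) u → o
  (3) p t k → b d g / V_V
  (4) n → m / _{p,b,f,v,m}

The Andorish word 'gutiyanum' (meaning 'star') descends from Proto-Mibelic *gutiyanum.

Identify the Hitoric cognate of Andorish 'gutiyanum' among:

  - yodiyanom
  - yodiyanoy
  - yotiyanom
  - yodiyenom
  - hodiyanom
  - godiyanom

Hitoric: *gutiyanum
  gutiyanum → yutiyanum   [unconditioned shift]
  yutiyanum → yotiyanom   [vowel merger]
  yotiyanom → yodiyanom   [intervocalic voicing]
  yodiyanom (rule 4 does not apply)
  giving Hitoric yodiyanom.
Among the options, 'yodiyanom' alone shows every Hitoric change applied in order.

yodiyanom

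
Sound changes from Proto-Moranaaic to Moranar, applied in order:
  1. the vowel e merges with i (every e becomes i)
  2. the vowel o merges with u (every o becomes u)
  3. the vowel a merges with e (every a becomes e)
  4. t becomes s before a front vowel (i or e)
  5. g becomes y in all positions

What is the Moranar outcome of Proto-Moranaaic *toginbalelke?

tuyinbelilki

Moranar: start from *toginbalelke.
  rule 1 (vowel merger): toginbalelke → toginbalilki
  rule 2 (vowel merger): toginbalilki → tuginbalilki
  rule 3 (vowel merger): tuginbalilki → tuginbelilki
  rule 4: no change — tuginbelilki
  rule 5 (unconditioned shift): tuginbelilki → tuyinbelilki
  ⇒ Moranar tuyinbelilki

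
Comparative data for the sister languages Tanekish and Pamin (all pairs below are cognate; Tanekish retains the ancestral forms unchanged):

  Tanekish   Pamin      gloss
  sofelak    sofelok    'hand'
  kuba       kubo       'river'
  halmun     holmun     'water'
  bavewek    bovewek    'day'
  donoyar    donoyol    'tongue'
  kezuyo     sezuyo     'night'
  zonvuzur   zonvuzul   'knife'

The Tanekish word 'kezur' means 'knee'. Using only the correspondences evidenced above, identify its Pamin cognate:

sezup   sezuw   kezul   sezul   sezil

kezuyo ~ sezuyo — Tanekish k corresponds to Pamin s word-initially before a front vowel.
donoyar ~ donoyol, zonvuzur ~ zonvuzul — Tanekish r corresponds to Pamin l word-finally.
Applying these to Tanekish 'kezur':
  kezur → sezur   (k→s word-initially before a front vowel)
  sezur → sezul   (r→l word-finally)
So the Pamin cognate is 'sezul'.

sezul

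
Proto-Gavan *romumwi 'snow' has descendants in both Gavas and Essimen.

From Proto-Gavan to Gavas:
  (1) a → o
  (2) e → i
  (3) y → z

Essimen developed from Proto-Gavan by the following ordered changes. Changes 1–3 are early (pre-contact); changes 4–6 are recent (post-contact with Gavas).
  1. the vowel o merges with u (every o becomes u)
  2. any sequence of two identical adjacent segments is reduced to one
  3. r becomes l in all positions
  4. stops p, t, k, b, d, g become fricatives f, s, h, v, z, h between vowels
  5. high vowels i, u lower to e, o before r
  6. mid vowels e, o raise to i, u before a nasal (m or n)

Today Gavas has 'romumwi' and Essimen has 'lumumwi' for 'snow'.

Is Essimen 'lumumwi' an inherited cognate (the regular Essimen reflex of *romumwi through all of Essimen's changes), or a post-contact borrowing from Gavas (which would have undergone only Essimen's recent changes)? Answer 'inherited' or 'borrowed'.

inherited

If inherited, *romumwi would pass through all of Essimen's changes:
Essimen: *romumwi
  romumwi → rumumwi   [vowel merger]
  rumumwi (rule 2 does not apply)
  rumumwi → lumumwi   [unconditioned shift]
  lumumwi (rule 4 does not apply)
  lumumwi (rule 5 does not apply)
  lumumwi (rule 6 does not apply)
  giving Essimen lumumwi.
If borrowed from Gavas 'romumwi' after the early changes, it would undergo only the recent ones:
  rule 4 (intervocalic lenition): no change (romumwi)
  rule 5 (pre-rhotic lowering): no change (romumwi)
  rule 6 (pre-nasal raising): romumwi → rumumwi
  ⇒ as a loan: rumumwi
Essimen 'lumumwi' matches the inherited outcome exactly, so it is an inherited cognate, not a loan.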